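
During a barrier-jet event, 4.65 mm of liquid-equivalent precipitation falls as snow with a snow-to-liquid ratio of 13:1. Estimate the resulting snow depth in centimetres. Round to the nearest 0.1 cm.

snow depth ≈ 6.0 cm

Snow depth = liquid × ratio = 4.65 mm × 13 = 60.45 mm = 6.0 cm.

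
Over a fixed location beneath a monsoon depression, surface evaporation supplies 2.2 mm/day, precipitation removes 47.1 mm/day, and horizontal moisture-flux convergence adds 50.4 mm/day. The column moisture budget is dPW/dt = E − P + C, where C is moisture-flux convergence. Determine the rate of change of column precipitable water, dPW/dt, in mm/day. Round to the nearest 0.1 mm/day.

dPW/dt = E − P + C = 2.2 − 47.1 + (50.4) = 5.5 mm/day.

dPW/dt ≈ 5.5 mm/day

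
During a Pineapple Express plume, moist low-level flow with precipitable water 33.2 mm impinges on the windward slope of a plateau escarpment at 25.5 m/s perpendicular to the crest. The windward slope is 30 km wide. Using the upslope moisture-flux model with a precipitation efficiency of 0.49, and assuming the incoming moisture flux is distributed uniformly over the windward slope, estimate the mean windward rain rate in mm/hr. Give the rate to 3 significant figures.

R ≈ 49.8 mm/hr

Incoming column moisture flux per unit ridge length: F = V × PW = 25.5 × 33.2 = 846.6 mm·m/s.
Spread over the 30 km slope with efficiency ε = 0.49: R = ε·F/W = 0.49 × 846.6 / 30000 m = 1.383e-02 mm/s.
R = 1.383e-02 × 3600 = 49.8 mm/hr.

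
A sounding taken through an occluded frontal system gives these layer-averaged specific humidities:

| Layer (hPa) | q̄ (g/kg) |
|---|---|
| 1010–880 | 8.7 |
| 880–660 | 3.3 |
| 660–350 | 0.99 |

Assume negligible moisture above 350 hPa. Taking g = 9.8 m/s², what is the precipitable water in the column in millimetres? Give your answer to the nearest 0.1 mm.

Precipitable water is the column-integrated vapour mass per unit area: PW = (1/g) Σ q̄ Δp, with q in kg/kg and Δp in Pa (1 kg/m² of water = 1 mm).
Layer 1010–880 hPa: Δp = 130 hPa = 13000 Pa, q̄ = 0.0087 kg/kg → 0.0087 × 13000 / 9.8 = 11.54 mm
Layer 880–660 hPa: Δp = 220 hPa = 22000 Pa, q̄ = 0.0033 kg/kg → 0.0033 × 22000 / 9.8 = 7.41 mm
Layer 660–350 hPa: Δp = 310 hPa = 31000 Pa, q̄ = 0.00099 kg/kg → 0.00099 × 31000 / 9.8 = 3.13 mm
PW = 11.54 + 7.41 + 3.13 = 22.08 ≈ 22.1 mm.

PW ≈ 22.1 mm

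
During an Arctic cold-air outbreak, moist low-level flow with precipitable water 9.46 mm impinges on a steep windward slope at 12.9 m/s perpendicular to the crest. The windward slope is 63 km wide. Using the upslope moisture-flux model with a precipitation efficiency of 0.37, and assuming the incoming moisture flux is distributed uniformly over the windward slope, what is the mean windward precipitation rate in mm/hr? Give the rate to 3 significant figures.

Incoming column moisture flux per unit ridge length: F = V × PW = 12.9 × 9.46 = 122.034 mm·m/s.
Spread over the 63 km slope with efficiency ε = 0.37: R = ε·F/W = 0.37 × 122.034 / 63000 m = 7.167e-04 mm/s.
R = 7.167e-04 × 3600 = 2.58 mm/hr.

R ≈ 2.58 mm/hr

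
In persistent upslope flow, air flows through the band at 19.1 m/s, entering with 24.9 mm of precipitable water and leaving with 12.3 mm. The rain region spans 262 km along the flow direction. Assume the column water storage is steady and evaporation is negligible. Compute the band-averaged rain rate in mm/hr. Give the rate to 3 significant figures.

Column moisture flux per unit crosswind length is F = V × PW.
Inflow: F_in = 19.1 × 24.9 = 475.59 mm·m/s
Outflow: F_out = 19.1 × 12.3 = 234.93 mm·m/s
Steady-state rate R = (F_in − F_out)/L = (475.59 − 234.93) / 262000 m = 9.185e-04 mm/s.
R = 9.185e-04 × 3600 = 3.31 mm/hr.

R ≈ 3.31 mm/hr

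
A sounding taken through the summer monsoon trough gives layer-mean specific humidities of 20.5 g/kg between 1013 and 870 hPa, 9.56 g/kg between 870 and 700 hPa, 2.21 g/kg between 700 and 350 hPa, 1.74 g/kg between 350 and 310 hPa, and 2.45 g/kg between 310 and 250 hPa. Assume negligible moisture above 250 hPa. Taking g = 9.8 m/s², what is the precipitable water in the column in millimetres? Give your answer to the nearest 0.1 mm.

Precipitable water is the column-integrated vapour mass per unit area: PW = (1/g) Σ q̄ Δp, with q in kg/kg and Δp in Pa (1 kg/m² of water = 1 mm).
Layer 1013–870 hPa: Δp = 143 hPa = 14300 Pa, q̄ = 0.0205 kg/kg → 0.0205 × 14300 / 9.8 = 29.91 mm
Layer 870–700 hPa: Δp = 170 hPa = 17000 Pa, q̄ = 0.00956 kg/kg → 0.00956 × 17000 / 9.8 = 16.58 mm
Layer 700–350 hPa: Δp = 350 hPa = 35000 Pa, q̄ = 0.00221 kg/kg → 0.00221 × 35000 / 9.8 = 7.89 mm
Layer 350–310 hPa: Δp = 40 hPa = 4000 Pa, q̄ = 0.00174 kg/kg → 0.00174 × 4000 / 9.8 = 0.71 mm
Layer 310–250 hPa: Δp = 60 hPa = 6000 Pa, q̄ = 0.00245 kg/kg → 0.00245 × 6000 / 9.8 = 1.50 mm
PW = 29.91 + 16.58 + 7.89 + 0.71 + 1.50 = 56.59 ≈ 56.6 mm.

PW ≈ 56.6 mm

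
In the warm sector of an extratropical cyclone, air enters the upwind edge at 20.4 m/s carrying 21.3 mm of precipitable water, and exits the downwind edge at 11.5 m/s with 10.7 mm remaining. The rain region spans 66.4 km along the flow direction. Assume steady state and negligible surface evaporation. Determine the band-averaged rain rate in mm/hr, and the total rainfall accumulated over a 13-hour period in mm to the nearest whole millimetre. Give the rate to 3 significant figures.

R ≈ 16.9 mm/hr; total ≈ 220 mm

Column moisture flux per unit crosswind length is F = V × PW.
Inflow: F_in = 20.4 × 21.3 = 434.52 mm·m/s
Outflow: F_out = 11.5 × 10.7 = 123.05 mm·m/s
Steady-state rate R = (F_in − F_out)/L = (434.52 − 123.05) / 66400 m = 4.691e-03 mm/s.
R = 4.691e-03 × 3600 = 16.9 mm/hr.
Over 13 h: total = 16.9 × 13 = 219.7 ≈ 220 mm.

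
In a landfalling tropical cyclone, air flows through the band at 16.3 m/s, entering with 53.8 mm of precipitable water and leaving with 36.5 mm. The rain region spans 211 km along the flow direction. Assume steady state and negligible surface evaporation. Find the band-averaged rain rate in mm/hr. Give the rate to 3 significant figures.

Column moisture flux per unit crosswind length is F = V × PW.
Inflow: F_in = 16.3 × 53.8 = 876.94 mm·m/s
Outflow: F_out = 16.3 × 36.5 = 594.95 mm·m/s
Steady-state rate R = (F_in − F_out)/L = (876.94 − 594.95) / 211000 m = 1.336e-03 mm/s.
R = 1.336e-03 × 3600 = 4.81 mm/hr.

R ≈ 4.81 mm/hr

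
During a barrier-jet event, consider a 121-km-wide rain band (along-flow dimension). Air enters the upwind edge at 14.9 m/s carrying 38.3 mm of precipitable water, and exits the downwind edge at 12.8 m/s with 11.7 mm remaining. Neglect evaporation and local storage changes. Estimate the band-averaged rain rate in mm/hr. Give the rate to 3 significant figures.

R ≈ 12.5 mm/hr

Column moisture flux per unit crosswind length is F = V × PW.
Inflow: F_in = 14.9 × 38.3 = 570.67 mm·m/s
Outflow: F_out = 12.8 × 11.7 = 149.76 mm·m/s
Steady-state rate R = (F_in − F_out)/L = (570.67 − 149.76) / 121000 m = 3.479e-03 mm/s.
R = 3.479e-03 × 3600 = 12.5 mm/hr.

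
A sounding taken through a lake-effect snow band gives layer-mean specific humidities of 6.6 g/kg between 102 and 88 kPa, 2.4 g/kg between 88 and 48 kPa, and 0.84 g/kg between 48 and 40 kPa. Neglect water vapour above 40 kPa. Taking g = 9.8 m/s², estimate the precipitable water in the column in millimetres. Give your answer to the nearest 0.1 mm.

PW ≈ 19.9 mm

Precipitable water is the column-integrated vapour mass per unit area: PW = (1/g) Σ q̄ Δp, with q in kg/kg and Δp in Pa (1 kg/m² of water = 1 mm).
Layer 102–88 kPa: Δp = 140 hPa = 14000 Pa, q̄ = 0.0066 kg/kg → 0.0066 × 14000 / 9.8 = 9.43 mm
Layer 88–48 kPa: Δp = 400 hPa = 40000 Pa, q̄ = 0.0024 kg/kg → 0.0024 × 40000 / 9.8 = 9.80 mm
Layer 48–40 kPa: Δp = 80 hPa = 8000 Pa, q̄ = 0.00084 kg/kg → 0.00084 × 8000 / 9.8 = 0.69 mm
PW = 9.43 + 9.80 + 0.69 = 19.92 ≈ 19.9 mm.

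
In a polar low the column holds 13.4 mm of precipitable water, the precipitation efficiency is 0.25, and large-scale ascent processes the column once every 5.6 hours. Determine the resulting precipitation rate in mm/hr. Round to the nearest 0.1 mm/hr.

R ≈ 0.6 mm/hr

Each overturning extracts ε × PW = 0.25 × 13.4 = 3.35 mm.
Rate = ε·PW / τ = 3.35 / 5.6 h = 0.6 mm/hr.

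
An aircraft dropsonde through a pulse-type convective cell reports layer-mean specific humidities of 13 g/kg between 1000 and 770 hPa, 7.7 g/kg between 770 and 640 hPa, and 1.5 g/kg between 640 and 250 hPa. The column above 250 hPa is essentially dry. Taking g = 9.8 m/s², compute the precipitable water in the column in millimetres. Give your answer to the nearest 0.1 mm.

PW ≈ 46.7 mm

Precipitable water is the column-integrated vapour mass per unit area: PW = (1/g) Σ q̄ Δp, with q in kg/kg and Δp in Pa (1 kg/m² of water = 1 mm).
Layer 1000–770 hPa: Δp = 230 hPa = 23000 Pa, q̄ = 0.013 kg/kg → 0.013 × 23000 / 9.8 = 30.51 mm
Layer 770–640 hPa: Δp = 130 hPa = 13000 Pa, q̄ = 0.0077 kg/kg → 0.0077 × 13000 / 9.8 = 10.21 mm
Layer 640–250 hPa: Δp = 390 hPa = 39000 Pa, q̄ = 0.0015 kg/kg → 0.0015 × 39000 / 9.8 = 5.97 mm
PW = 30.51 + 10.21 + 5.97 = 46.69 ≈ 46.7 mm.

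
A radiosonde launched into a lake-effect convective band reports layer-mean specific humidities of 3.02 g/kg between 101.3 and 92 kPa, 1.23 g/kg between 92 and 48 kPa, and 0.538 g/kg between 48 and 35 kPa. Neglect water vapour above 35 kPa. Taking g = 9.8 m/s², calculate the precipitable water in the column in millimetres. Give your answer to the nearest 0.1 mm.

Precipitable water is the column-integrated vapour mass per unit area: PW = (1/g) Σ q̄ Δp, with q in kg/kg and Δp in Pa (1 kg/m² of water = 1 mm).
Layer 101.3–92 kPa: Δp = 93 hPa = 9300 Pa, q̄ = 0.00302 kg/kg → 0.00302 × 9300 / 9.8 = 2.87 mm
Layer 92–48 kPa: Δp = 440 hPa = 44000 Pa, q̄ = 0.00123 kg/kg → 0.00123 × 44000 / 9.8 = 5.52 mm
Layer 48–35 kPa: Δp = 130 hPa = 13000 Pa, q̄ = 0.000538 kg/kg → 0.000538 × 13000 / 9.8 = 0.71 mm
PW = 2.87 + 5.52 + 0.71 = 9.10 ≈ 9.1 mm.

PW ≈ 9.1 mm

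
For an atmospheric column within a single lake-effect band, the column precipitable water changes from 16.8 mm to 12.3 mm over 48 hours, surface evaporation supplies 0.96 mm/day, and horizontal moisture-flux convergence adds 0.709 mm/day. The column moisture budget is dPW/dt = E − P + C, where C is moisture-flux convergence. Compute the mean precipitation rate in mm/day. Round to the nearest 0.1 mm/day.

P ≈ 3.9 mm/day

dPW/dt = (12.3 − 16.8) mm / (48/24 day) = -2.250 mm/day.
P = E + C − dPW/dt = 0.96 + (0.709) − (-2.250) = 3.9 mm/day.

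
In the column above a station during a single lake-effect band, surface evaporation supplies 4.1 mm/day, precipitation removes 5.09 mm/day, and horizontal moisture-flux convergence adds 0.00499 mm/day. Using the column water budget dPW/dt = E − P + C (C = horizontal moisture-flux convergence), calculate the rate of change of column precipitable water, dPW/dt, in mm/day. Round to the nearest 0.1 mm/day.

dPW/dt = E − P + C = 4.1 − 5.09 + (0.00499) = -1.0 mm/day.

dPW/dt ≈ -1.0 mm/day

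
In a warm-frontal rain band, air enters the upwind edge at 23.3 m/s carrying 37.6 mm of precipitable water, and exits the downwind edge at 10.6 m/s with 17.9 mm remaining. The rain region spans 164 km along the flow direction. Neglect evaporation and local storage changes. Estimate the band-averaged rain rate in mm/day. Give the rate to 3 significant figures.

R ≈ 362 mm/day

Column moisture flux per unit crosswind length is F = V × PW.
Inflow: F_in = 23.3 × 37.6 = 876.08 mm·m/s
Outflow: F_out = 10.6 × 17.9 = 189.74 mm·m/s
Steady-state rate R = (F_in − F_out)/L = (876.08 − 189.74) / 164000 m = 4.185e-03 mm/s.
R = 4.185e-03 × 3600 × 24 = 362 mm/day.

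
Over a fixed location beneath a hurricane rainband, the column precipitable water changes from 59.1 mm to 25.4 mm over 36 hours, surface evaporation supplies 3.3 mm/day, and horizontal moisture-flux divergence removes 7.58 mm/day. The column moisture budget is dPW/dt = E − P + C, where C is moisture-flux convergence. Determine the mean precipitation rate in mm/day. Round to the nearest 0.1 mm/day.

dPW/dt = (25.4 − 59.1) mm / (36/24 day) = -22.467 mm/day.
P = E + C − dPW/dt = 3.3 + (-7.58) − (-22.467) = 18.2 mm/day.

P ≈ 18.2 mm/day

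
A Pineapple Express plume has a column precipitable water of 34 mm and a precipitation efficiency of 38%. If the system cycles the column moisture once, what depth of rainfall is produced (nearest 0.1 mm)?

rainfall ≈ 12.9 mm

Rainfall = ε × PW = 0.38 × 34 = 12.9 mm.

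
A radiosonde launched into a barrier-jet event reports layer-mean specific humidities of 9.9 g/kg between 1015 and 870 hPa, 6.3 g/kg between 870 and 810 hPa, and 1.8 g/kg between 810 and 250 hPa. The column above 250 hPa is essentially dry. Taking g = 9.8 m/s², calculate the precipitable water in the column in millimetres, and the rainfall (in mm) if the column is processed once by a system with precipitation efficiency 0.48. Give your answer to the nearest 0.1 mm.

PW ≈ 28.8 mm; rainfall ≈ 13.8 mm

Precipitable water is the column-integrated vapour mass per unit area: PW = (1/g) Σ q̄ Δp, with q in kg/kg and Δp in Pa (1 kg/m² of water = 1 mm).
Layer 1015–870 hPa: Δp = 145 hPa = 14500 Pa, q̄ = 0.0099 kg/kg → 0.0099 × 14500 / 9.8 = 14.65 mm
Layer 870–810 hPa: Δp = 60 hPa = 6000 Pa, q̄ = 0.0063 kg/kg → 0.0063 × 6000 / 9.8 = 3.86 mm
Layer 810–250 hPa: Δp = 560 hPa = 56000 Pa, q̄ = 0.0018 kg/kg → 0.0018 × 56000 / 9.8 = 10.29 mm
PW = 14.65 + 3.86 + 10.29 = 28.80 ≈ 28.8 mm.
Rainfall = ε × PW = 0.48 × 28.8 = 13.8 mm.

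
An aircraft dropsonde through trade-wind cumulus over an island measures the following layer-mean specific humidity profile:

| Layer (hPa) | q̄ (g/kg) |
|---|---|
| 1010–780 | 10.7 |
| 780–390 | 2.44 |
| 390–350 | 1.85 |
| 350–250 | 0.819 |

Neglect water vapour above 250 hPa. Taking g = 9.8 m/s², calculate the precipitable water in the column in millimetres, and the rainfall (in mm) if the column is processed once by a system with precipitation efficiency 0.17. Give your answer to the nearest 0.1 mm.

Precipitable water is the column-integrated vapour mass per unit area: PW = (1/g) Σ q̄ Δp, with q in kg/kg and Δp in Pa (1 kg/m² of water = 1 mm).
Layer 1010–780 hPa: Δp = 230 hPa = 23000 Pa, q̄ = 0.0107 kg/kg → 0.0107 × 23000 / 9.8 = 25.11 mm
Layer 780–390 hPa: Δp = 390 hPa = 39000 Pa, q̄ = 0.00244 kg/kg → 0.00244 × 39000 / 9.8 = 9.71 mm
Layer 390–350 hPa: Δp = 40 hPa = 4000 Pa, q̄ = 0.00185 kg/kg → 0.00185 × 4000 / 9.8 = 0.76 mm
Layer 350–250 hPa: Δp = 100 hPa = 10000 Pa, q̄ = 0.000819 kg/kg → 0.000819 × 10000 / 9.8 = 0.84 mm
PW = 25.11 + 9.71 + 0.76 + 0.84 = 36.42 ≈ 36.4 mm.
Rainfall = ε × PW = 0.17 × 36.4 = 6.2 mm.

PW ≈ 36.4 mm; rainfall ≈ 6.2 mm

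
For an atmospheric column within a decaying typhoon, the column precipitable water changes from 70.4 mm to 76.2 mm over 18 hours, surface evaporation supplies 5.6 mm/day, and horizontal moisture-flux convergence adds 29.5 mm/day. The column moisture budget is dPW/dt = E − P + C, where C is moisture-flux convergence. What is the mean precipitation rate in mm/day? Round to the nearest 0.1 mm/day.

dPW/dt = (76.2 − 70.4) mm / (18/24 day) = +7.733 mm/day.
P = E + C − dPW/dt = 5.6 + (29.5) − (+7.733) = 27.4 mm/day.

P ≈ 27.4 mm/day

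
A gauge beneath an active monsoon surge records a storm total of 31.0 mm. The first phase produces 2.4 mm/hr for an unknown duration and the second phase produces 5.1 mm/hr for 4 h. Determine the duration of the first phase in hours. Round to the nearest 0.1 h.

Known phases: 5.1 × 4 = 20.4 mm.
Remaining depth = 31.0 − 20.4 = 10.6 mm.
Duration = 10.6 / 2.4 = 4.4 h.

duration ≈ 4.4 h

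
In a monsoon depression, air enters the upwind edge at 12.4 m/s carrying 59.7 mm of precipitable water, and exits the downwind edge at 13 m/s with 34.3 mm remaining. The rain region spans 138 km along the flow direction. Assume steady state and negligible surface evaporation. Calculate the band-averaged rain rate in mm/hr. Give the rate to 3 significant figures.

R ≈ 7.68 mm/hr

Column moisture flux per unit crosswind length is F = V × PW.
Inflow: F_in = 12.4 × 59.7 = 740.28 mm·m/s
Outflow: F_out = 13 × 34.3 = 445.9 mm·m/s
Steady-state rate R = (F_in − F_out)/L = (740.28 − 445.9) / 138000 m = 2.133e-03 mm/s.
R = 2.133e-03 × 3600 = 7.68 mm/hr.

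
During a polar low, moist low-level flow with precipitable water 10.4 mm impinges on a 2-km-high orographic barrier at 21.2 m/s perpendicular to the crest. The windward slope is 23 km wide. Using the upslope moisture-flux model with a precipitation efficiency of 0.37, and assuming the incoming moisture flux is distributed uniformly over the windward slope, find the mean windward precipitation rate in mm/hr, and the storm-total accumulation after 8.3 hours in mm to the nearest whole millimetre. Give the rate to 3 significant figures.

R ≈ 12.8 mm/hr; total ≈ 106 mm

Incoming column moisture flux per unit ridge length: F = V × PW = 21.2 × 10.4 = 220.48 mm·m/s.
Spread over the 23 km slope with efficiency ε = 0.37: R = ε·F/W = 0.37 × 220.48 / 23000 m = 3.547e-03 mm/s.
R = 3.547e-03 × 3600 = 12.8 mm/hr.
Over 8.3 h: total = 12.8 × 8.3 = 106.24 ≈ 106 mm.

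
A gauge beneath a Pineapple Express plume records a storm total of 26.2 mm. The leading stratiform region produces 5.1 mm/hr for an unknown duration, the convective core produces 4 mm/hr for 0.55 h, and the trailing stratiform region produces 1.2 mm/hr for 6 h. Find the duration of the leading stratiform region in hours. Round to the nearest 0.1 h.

duration ≈ 3.3 h

Known phases: 4 × 0.55 + 1.2 × 6 = 2.2 + 7.2 = 9.4 mm.
Remaining depth = 26.2 − 9.4 = 16.8 mm.
Duration = 16.8 / 5.1 = 3.3 h.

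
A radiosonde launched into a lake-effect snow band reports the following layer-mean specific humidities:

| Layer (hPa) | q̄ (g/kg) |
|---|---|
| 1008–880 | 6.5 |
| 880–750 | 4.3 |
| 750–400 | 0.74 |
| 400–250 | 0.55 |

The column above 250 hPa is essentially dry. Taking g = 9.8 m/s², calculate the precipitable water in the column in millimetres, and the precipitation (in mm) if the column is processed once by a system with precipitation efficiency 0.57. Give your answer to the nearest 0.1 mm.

PW ≈ 17.7 mm; precipitation ≈ 10.1 mm

Precipitable water is the column-integrated vapour mass per unit area: PW = (1/g) Σ q̄ Δp, with q in kg/kg and Δp in Pa (1 kg/m² of water = 1 mm).
Layer 1008–880 hPa: Δp = 128 hPa = 12800 Pa, q̄ = 0.0065 kg/kg → 0.0065 × 12800 / 9.8 = 8.49 mm
Layer 880–750 hPa: Δp = 130 hPa = 13000 Pa, q̄ = 0.0043 kg/kg → 0.0043 × 13000 / 9.8 = 5.70 mm
Layer 750–400 hPa: Δp = 350 hPa = 35000 Pa, q̄ = 0.00074 kg/kg → 0.00074 × 35000 / 9.8 = 2.64 mm
Layer 400–250 hPa: Δp = 150 hPa = 15000 Pa, q̄ = 0.00055 kg/kg → 0.00055 × 15000 / 9.8 = 0.84 mm
PW = 8.49 + 5.70 + 2.64 + 0.84 = 17.67 ≈ 17.7 mm.
Precipitation = ε × PW = 0.57 × 17.7 = 10.1 mm.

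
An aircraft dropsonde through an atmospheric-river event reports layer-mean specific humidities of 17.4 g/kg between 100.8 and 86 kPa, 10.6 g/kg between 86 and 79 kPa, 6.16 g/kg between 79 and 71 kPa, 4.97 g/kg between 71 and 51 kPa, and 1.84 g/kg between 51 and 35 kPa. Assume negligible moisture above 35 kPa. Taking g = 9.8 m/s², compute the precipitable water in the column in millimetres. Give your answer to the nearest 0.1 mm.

PW ≈ 52.0 mm

Precipitable water is the column-integrated vapour mass per unit area: PW = (1/g) Σ q̄ Δp, with q in kg/kg and Δp in Pa (1 kg/m² of water = 1 mm).
Layer 100.8–86 kPa: Δp = 148 hPa = 14800 Pa, q̄ = 0.0174 kg/kg → 0.0174 × 14800 / 9.8 = 26.28 mm
Layer 86–79 kPa: Δp = 70 hPa = 7000 Pa, q̄ = 0.0106 kg/kg → 0.0106 × 7000 / 9.8 = 7.57 mm
Layer 79–71 kPa: Δp = 80 hPa = 8000 Pa, q̄ = 0.00616 kg/kg → 0.00616 × 8000 / 9.8 = 5.03 mm
Layer 71–51 kPa: Δp = 200 hPa = 20000 Pa, q̄ = 0.00497 kg/kg → 0.00497 × 20000 / 9.8 = 10.14 mm
Layer 51–35 kPa: Δp = 160 hPa = 16000 Pa, q̄ = 0.00184 kg/kg → 0.00184 × 16000 / 9.8 = 3.00 mm
PW = 26.28 + 7.57 + 5.03 + 10.14 + 3.00 = 52.02 ≈ 52.0 mm.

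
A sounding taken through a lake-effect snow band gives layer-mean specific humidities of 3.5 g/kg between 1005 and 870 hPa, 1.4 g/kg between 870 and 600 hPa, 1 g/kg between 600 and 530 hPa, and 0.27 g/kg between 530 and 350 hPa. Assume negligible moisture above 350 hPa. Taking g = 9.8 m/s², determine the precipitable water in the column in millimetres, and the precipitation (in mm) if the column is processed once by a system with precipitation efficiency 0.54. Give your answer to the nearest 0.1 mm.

PW ≈ 9.9 mm; precipitation ≈ 5.3 mm

Precipitable water is the column-integrated vapour mass per unit area: PW = (1/g) Σ q̄ Δp, with q in kg/kg and Δp in Pa (1 kg/m² of water = 1 mm).
Layer 1005–870 hPa: Δp = 135 hPa = 13500 Pa, q̄ = 0.0035 kg/kg → 0.0035 × 13500 / 9.8 = 4.82 mm
Layer 870–600 hPa: Δp = 270 hPa = 27000 Pa, q̄ = 0.0014 kg/kg → 0.0014 × 27000 / 9.8 = 3.86 mm
Layer 600–530 hPa: Δp = 70 hPa = 7000 Pa, q̄ = 0.001 kg/kg → 0.001 × 7000 / 9.8 = 0.71 mm
Layer 530–350 hPa: Δp = 180 hPa = 18000 Pa, q̄ = 0.00027 kg/kg → 0.00027 × 18000 / 9.8 = 0.50 mm
PW = 4.82 + 3.86 + 0.71 + 0.50 = 9.89 ≈ 9.9 mm.
Precipitation = ε × PW = 0.54 × 9.9 = 5.3 mm.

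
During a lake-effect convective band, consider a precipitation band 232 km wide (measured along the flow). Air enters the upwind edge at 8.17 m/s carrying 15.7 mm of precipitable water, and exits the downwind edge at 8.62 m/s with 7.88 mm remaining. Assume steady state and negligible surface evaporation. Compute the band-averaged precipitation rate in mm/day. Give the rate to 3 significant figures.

Column moisture flux per unit crosswind length is F = V × PW.
Inflow: F_in = 8.17 × 15.7 = 128.269 mm·m/s
Outflow: F_out = 8.62 × 7.88 = 67.9256 mm·m/s
Steady-state rate R = (F_in − F_out)/L = (128.269 − 67.9256) / 232000 m = 2.601e-04 mm/s.
R = 2.601e-04 × 3600 × 24 = 22.5 mm/day.

R ≈ 22.5 mm/day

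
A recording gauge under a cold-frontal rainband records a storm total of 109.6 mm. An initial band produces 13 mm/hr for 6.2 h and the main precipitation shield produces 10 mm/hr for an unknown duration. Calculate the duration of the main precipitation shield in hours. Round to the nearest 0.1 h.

Known phases: 13 × 6.2 = 80.6 mm.
Remaining depth = 109.6 − 80.6 = 29 mm.
Duration = 29 / 10 = 2.9 h.

duration ≈ 2.9 h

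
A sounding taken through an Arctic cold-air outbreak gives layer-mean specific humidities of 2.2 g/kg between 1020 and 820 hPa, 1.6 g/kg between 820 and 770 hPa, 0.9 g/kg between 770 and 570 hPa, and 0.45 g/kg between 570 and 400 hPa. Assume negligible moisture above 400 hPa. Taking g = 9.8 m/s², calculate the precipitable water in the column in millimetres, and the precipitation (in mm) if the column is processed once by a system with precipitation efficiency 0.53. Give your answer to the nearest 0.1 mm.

Precipitable water is the column-integrated vapour mass per unit area: PW = (1/g) Σ q̄ Δp, with q in kg/kg and Δp in Pa (1 kg/m² of water = 1 mm).
Layer 1020–820 hPa: Δp = 200 hPa = 20000 Pa, q̄ = 0.0022 kg/kg → 0.0022 × 20000 / 9.8 = 4.49 mm
Layer 820–770 hPa: Δp = 50 hPa = 5000 Pa, q̄ = 0.0016 kg/kg → 0.0016 × 5000 / 9.8 = 0.82 mm
Layer 770–570 hPa: Δp = 200 hPa = 20000 Pa, q̄ = 0.0009 kg/kg → 0.0009 × 20000 / 9.8 = 1.84 mm
Layer 570–400 hPa: Δp = 170 hPa = 17000 Pa, q̄ = 0.00045 kg/kg → 0.00045 × 17000 / 9.8 = 0.78 mm
PW = 4.49 + 0.82 + 1.84 + 0.78 = 7.93 ≈ 7.9 mm.
Precipitation = ε × PW = 0.53 × 7.9 = 4.2 mm.

PW ≈ 7.9 mm; precipitation ≈ 4.2 mm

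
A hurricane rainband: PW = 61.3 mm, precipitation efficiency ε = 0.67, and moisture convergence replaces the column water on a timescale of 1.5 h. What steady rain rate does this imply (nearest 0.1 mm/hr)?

R ≈ 27.4 mm/hr

Each overturning extracts ε × PW = 0.67 × 61.3 = 41.071 mm.
Rate = ε·PW / τ = 41.071 / 1.5 h = 27.4 mm/hr.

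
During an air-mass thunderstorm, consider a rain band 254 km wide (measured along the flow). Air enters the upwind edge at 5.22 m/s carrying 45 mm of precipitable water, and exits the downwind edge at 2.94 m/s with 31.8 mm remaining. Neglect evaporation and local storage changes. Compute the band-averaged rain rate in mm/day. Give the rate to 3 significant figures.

Column moisture flux per unit crosswind length is F = V × PW.
Inflow: F_in = 5.22 × 45 = 234.9 mm·m/s
Outflow: F_out = 2.94 × 31.8 = 93.492 mm·m/s
Steady-state rate R = (F_in − F_out)/L = (234.9 − 93.492) / 254000 m = 5.567e-04 mm/s.
R = 5.567e-04 × 3600 × 24 = 48.1 mm/day.

R ≈ 48.1 mm/day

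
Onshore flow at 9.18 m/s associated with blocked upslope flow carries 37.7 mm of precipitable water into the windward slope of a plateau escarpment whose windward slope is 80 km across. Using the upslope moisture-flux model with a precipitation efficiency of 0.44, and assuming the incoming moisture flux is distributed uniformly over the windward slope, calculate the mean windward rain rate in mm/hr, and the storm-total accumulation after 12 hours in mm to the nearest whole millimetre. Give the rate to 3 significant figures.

Incoming column moisture flux per unit ridge length: F = V × PW = 9.18 × 37.7 = 346.086 mm·m/s.
Spread over the 80 km slope with efficiency ε = 0.44: R = ε·F/W = 0.44 × 346.086 / 80000 m = 1.903e-03 mm/s.
R = 1.903e-03 × 3600 = 6.85 mm/hr.
Over 12 h: total = 6.85 × 12 = 82.2 ≈ 82 mm.

R ≈ 6.85 mm/hr; total ≈ 82 mm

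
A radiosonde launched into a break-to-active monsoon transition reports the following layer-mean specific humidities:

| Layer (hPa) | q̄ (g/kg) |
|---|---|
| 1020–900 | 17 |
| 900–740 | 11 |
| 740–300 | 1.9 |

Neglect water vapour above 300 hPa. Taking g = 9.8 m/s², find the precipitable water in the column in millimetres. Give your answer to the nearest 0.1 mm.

Precipitable water is the column-integrated vapour mass per unit area: PW = (1/g) Σ q̄ Δp, with q in kg/kg and Δp in Pa (1 kg/m² of water = 1 mm).
Layer 1020–900 hPa: Δp = 120 hPa = 12000 Pa, q̄ = 0.017 kg/kg → 0.017 × 12000 / 9.8 = 20.82 mm
Layer 900–740 hPa: Δp = 160 hPa = 16000 Pa, q̄ = 0.011 kg/kg → 0.011 × 16000 / 9.8 = 17.96 mm
Layer 740–300 hPa: Δp = 440 hPa = 44000 Pa, q̄ = 0.0019 kg/kg → 0.0019 × 44000 / 9.8 = 8.53 mm
PW = 20.82 + 17.96 + 8.53 = 47.31 ≈ 47.3 mm.

PW ≈ 47.3 mm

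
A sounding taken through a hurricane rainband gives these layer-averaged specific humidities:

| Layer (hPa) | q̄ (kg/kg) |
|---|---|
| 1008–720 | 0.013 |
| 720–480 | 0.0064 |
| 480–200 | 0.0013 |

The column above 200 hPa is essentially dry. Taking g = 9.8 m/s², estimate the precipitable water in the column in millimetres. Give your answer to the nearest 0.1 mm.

PW ≈ 57.6 mm

Precipitable water is the column-integrated vapour mass per unit area: PW = (1/g) Σ q̄ Δp, with q in kg/kg and Δp in Pa (1 kg/m² of water = 1 mm).
Layer 1008–720 hPa: Δp = 288 hPa = 28800 Pa, q̄ = 0.013 kg/kg → 0.013 × 28800 / 9.8 = 38.20 mm
Layer 720–480 hPa: Δp = 240 hPa = 24000 Pa, q̄ = 0.0064 kg/kg → 0.0064 × 24000 / 9.8 = 15.67 mm
Layer 480–200 hPa: Δp = 280 hPa = 28000 Pa, q̄ = 0.0013 kg/kg → 0.0013 × 28000 / 9.8 = 3.71 mm
PW = 38.20 + 15.67 + 3.71 = 57.58 ≈ 57.6 mm.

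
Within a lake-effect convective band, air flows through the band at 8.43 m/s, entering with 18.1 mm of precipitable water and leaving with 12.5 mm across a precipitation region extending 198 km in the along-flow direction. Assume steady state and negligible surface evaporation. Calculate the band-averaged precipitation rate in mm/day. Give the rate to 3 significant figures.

Column moisture flux per unit crosswind length is F = V × PW.
Inflow: F_in = 8.43 × 18.1 = 152.583 mm·m/s
Outflow: F_out = 8.43 × 12.5 = 105.375 mm·m/s
Steady-state rate R = (F_in − F_out)/L = (152.583 − 105.375) / 198000 m = 2.384e-04 mm/s.
R = 2.384e-04 × 3600 × 24 = 20.6 mm/day.

R ≈ 20.6 mm/day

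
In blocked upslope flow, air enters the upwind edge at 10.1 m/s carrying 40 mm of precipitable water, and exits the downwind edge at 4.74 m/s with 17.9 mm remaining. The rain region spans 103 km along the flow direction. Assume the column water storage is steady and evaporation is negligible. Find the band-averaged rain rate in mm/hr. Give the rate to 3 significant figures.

R ≈ 11.2 mm/hr

Column moisture flux per unit crosswind length is F = V × PW.
Inflow: F_in = 10.1 × 40 = 404 mm·m/s
Outflow: F_out = 4.74 × 17.9 = 84.846 mm·m/s
Steady-state rate R = (F_in − F_out)/L = (404 − 84.846) / 103000 m = 3.099e-03 mm/s.
R = 3.099e-03 × 3600 = 11.2 mm/hr.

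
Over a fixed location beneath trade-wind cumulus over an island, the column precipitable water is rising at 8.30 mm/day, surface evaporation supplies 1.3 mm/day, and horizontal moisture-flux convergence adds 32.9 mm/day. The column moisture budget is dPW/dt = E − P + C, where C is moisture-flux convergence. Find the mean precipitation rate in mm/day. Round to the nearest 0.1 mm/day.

P ≈ 25.9 mm/day

dPW/dt = +8.30 mm/day.
P = E + C − dPW/dt = 1.3 + (32.9) − (+8.30) = 25.9 mm/day.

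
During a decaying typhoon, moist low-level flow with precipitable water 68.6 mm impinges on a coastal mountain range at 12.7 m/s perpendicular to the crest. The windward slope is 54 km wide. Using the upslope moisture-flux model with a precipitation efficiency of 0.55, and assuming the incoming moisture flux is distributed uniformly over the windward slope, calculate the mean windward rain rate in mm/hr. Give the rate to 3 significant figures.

Incoming column moisture flux per unit ridge length: F = V × PW = 12.7 × 68.6 = 871.22 mm·m/s.
Spread over the 54 km slope with efficiency ε = 0.55: R = ε·F/W = 0.55 × 871.22 / 54000 m = 8.874e-03 mm/s.
R = 8.874e-03 × 3600 = 31.9 mm/hr.

R ≈ 31.9 mm/hr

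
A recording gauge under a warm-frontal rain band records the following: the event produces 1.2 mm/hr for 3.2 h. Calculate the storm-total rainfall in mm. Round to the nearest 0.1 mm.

Total = Σ Rᵢ Δtᵢ = 1.2 × 3.2
      = 3.84 = 3.8 mm.

total ≈ 3.8 mm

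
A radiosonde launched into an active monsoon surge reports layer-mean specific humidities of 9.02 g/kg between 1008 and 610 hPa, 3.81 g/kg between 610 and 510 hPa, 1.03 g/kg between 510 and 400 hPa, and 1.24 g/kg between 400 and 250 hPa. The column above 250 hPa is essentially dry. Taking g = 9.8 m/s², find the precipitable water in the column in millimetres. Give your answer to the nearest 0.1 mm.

Precipitable water is the column-integrated vapour mass per unit area: PW = (1/g) Σ q̄ Δp, with q in kg/kg and Δp in Pa (1 kg/m² of water = 1 mm).
Layer 1008–610 hPa: Δp = 398 hPa = 39800 Pa, q̄ = 0.00902 kg/kg → 0.00902 × 39800 / 9.8 = 36.63 mm
Layer 610–510 hPa: Δp = 100 hPa = 10000 Pa, q̄ = 0.00381 kg/kg → 0.00381 × 10000 / 9.8 = 3.89 mm
Layer 510–400 hPa: Δp = 110 hPa = 11000 Pa, q̄ = 0.00103 kg/kg → 0.00103 × 11000 / 9.8 = 1.16 mm
Layer 400–250 hPa: Δp = 150 hPa = 15000 Pa, q̄ = 0.00124 kg/kg → 0.00124 × 15000 / 9.8 = 1.90 mm
PW = 36.63 + 3.89 + 1.16 + 1.90 = 43.58 ≈ 43.6 mm.

PW ≈ 43.6 mm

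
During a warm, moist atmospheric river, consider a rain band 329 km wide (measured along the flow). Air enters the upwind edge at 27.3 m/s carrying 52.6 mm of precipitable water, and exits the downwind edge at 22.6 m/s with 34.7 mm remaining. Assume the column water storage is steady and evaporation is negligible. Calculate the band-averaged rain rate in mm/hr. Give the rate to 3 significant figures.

Column moisture flux per unit crosswind length is F = V × PW.
Inflow: F_in = 27.3 × 52.6 = 1435.98 mm·m/s
Outflow: F_out = 22.6 × 34.7 = 784.22 mm·m/s
Steady-state rate R = (F_in − F_out)/L = (1435.98 − 784.22) / 329000 m = 1.981e-03 mm/s.
R = 1.981e-03 × 3600 = 7.13 mm/hr.

R ≈ 7.13 mm/hr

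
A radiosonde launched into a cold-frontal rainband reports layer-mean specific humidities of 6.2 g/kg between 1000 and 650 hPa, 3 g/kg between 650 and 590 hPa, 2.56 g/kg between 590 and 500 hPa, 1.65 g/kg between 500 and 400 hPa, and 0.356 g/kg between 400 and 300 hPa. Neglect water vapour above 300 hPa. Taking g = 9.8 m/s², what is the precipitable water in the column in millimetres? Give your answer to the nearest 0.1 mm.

PW ≈ 28.4 mm

Precipitable water is the column-integrated vapour mass per unit area: PW = (1/g) Σ q̄ Δp, with q in kg/kg and Δp in Pa (1 kg/m² of water = 1 mm).
Layer 1000–650 hPa: Δp = 350 hPa = 35000 Pa, q̄ = 0.0062 kg/kg → 0.0062 × 35000 / 9.8 = 22.14 mm
Layer 650–590 hPa: Δp = 60 hPa = 6000 Pa, q̄ = 0.003 kg/kg → 0.003 × 6000 / 9.8 = 1.84 mm
Layer 590–500 hPa: Δp = 90 hPa = 9000 Pa, q̄ = 0.00256 kg/kg → 0.00256 × 9000 / 9.8 = 2.35 mm
Layer 500–400 hPa: Δp = 100 hPa = 10000 Pa, q̄ = 0.00165 kg/kg → 0.00165 × 10000 / 9.8 = 1.68 mm
Layer 400–300 hPa: Δp = 100 hPa = 10000 Pa, q̄ = 0.000356 kg/kg → 0.000356 × 10000 / 9.8 = 0.36 mm
PW = 22.14 + 1.84 + 2.35 + 1.68 + 0.36 = 28.37 ≈ 28.4 mm.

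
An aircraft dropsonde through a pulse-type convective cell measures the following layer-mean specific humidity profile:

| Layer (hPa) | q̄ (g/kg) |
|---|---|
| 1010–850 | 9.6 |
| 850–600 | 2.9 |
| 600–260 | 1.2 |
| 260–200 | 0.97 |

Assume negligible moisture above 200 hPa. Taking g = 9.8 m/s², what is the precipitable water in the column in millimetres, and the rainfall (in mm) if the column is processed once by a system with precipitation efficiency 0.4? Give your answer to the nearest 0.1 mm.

Precipitable water is the column-integrated vapour mass per unit area: PW = (1/g) Σ q̄ Δp, with q in kg/kg and Δp in Pa (1 kg/m² of water = 1 mm).
Layer 1010–850 hPa: Δp = 160 hPa = 16000 Pa, q̄ = 0.0096 kg/kg → 0.0096 × 16000 / 9.8 = 15.67 mm
Layer 850–600 hPa: Δp = 250 hPa = 25000 Pa, q̄ = 0.0029 kg/kg → 0.0029 × 25000 / 9.8 = 7.40 mm
Layer 600–260 hPa: Δp = 340 hPa = 34000 Pa, q̄ = 0.0012 kg/kg → 0.0012 × 34000 / 9.8 = 4.16 mm
Layer 260–200 hPa: Δp = 60 hPa = 6000 Pa, q̄ = 0.00097 kg/kg → 0.00097 × 6000 / 9.8 = 0.59 mm
PW = 15.67 + 7.40 + 4.16 + 0.59 = 27.82 ≈ 27.8 mm.
Rainfall = ε × PW = 0.4 × 27.8 = 11.1 mm.

PW ≈ 27.8 mm; rainfall ≈ 11.1 mm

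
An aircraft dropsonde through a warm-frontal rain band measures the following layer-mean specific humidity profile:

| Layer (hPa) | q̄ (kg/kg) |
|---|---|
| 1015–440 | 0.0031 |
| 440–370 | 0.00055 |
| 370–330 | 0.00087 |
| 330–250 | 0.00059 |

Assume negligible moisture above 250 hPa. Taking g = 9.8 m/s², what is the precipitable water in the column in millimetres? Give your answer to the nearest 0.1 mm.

PW ≈ 19.4 mm

Precipitable water is the column-integrated vapour mass per unit area: PW = (1/g) Σ q̄ Δp, with q in kg/kg and Δp in Pa (1 kg/m² of water = 1 mm).
Layer 1015–440 hPa: Δp = 575 hPa = 57500 Pa, q̄ = 0.0031 kg/kg → 0.0031 × 57500 / 9.8 = 18.19 mm
Layer 440–370 hPa: Δp = 70 hPa = 7000 Pa, q̄ = 0.00055 kg/kg → 0.00055 × 7000 / 9.8 = 0.39 mm
Layer 370–330 hPa: Δp = 40 hPa = 4000 Pa, q̄ = 0.00087 kg/kg → 0.00087 × 4000 / 9.8 = 0.36 mm
Layer 330–250 hPa: Δp = 80 hPa = 8000 Pa, q̄ = 0.00059 kg/kg → 0.00059 × 8000 / 9.8 = 0.48 mm
PW = 18.19 + 0.39 + 0.36 + 0.48 = 19.42 ≈ 19.4 mm.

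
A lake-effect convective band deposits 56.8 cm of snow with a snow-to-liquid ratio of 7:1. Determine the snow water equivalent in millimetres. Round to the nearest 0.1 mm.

SWE = snow depth / ratio = 56.8 cm / 7 = 8.114 cm = 81.1 mm.

SWE ≈ 81.1 mm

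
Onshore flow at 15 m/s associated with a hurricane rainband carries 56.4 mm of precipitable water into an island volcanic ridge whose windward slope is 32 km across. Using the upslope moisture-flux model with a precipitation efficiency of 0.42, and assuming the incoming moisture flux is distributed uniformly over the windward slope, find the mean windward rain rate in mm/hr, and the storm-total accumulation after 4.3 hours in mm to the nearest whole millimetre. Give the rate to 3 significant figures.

Incoming column moisture flux per unit ridge length: F = V × PW = 15 × 56.4 = 846 mm·m/s.
Spread over the 32 km slope with efficiency ε = 0.42: R = ε·F/W = 0.42 × 846 / 32000 m = 1.110e-02 mm/s.
R = 1.110e-02 × 3600 = 40.0 mm/hr.
Over 4.3 h: total = 40.0 × 4.3 = 172 mm.

R ≈ 40.0 mm/hr; total ≈ 172 mm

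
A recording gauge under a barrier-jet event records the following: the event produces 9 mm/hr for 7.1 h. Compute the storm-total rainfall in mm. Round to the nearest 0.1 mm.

Total = Σ Rᵢ Δtᵢ = 9 × 7.1
      = 63.9 = 63.9 mm.

total ≈ 63.9 mm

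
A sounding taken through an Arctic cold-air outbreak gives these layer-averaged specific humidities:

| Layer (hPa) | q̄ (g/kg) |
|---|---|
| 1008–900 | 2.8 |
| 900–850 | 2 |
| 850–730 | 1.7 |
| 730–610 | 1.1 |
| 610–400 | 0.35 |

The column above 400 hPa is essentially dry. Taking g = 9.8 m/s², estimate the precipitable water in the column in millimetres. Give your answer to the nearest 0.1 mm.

PW ≈ 8.3 mm

Precipitable water is the column-integrated vapour mass per unit area: PW = (1/g) Σ q̄ Δp, with q in kg/kg and Δp in Pa (1 kg/m² of water = 1 mm).
Layer 1008–900 hPa: Δp = 108 hPa = 10800 Pa, q̄ = 0.0028 kg/kg → 0.0028 × 10800 / 9.8 = 3.09 mm
Layer 900–850 hPa: Δp = 50 hPa = 5000 Pa, q̄ = 0.002 kg/kg → 0.002 × 5000 / 9.8 = 1.02 mm
Layer 850–730 hPa: Δp = 120 hPa = 12000 Pa, q̄ = 0.0017 kg/kg → 0.0017 × 12000 / 9.8 = 2.08 mm
Layer 730–610 hPa: Δp = 120 hPa = 12000 Pa, q̄ = 0.0011 kg/kg → 0.0011 × 12000 / 9.8 = 1.35 mm
Layer 610–400 hPa: Δp = 210 hPa = 21000 Pa, q̄ = 0.00035 kg/kg → 0.00035 × 21000 / 9.8 = 0.75 mm
PW = 3.09 + 1.02 + 2.08 + 1.35 + 0.75 = 8.29 ≈ 8.3 mm.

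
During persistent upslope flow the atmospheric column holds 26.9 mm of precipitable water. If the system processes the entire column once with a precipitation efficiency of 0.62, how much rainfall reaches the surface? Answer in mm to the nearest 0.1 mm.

Rainfall = ε × PW = 0.62 × 26.9 = 16.7 mm.

rainfall ≈ 16.7 mm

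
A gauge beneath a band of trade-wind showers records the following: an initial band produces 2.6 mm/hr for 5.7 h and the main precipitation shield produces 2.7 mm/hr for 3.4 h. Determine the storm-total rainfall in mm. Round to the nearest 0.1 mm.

total ≈ 24.0 mm

Total = Σ Rᵢ Δtᵢ = 2.6 × 5.7 + 2.7 × 3.4
      = 14.82 + 9.18 = 24.0 mm.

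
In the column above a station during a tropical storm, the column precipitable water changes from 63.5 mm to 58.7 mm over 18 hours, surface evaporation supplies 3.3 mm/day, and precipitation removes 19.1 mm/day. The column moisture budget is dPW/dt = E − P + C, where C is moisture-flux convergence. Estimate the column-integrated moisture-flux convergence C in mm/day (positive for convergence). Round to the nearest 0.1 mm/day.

dPW/dt = (58.7 − 63.5) mm / (18/24 day) = -6.400 mm/day.
C = dPW/dt − E + P = (-6.400) − 3.3 + 19.1 = 9.4 mm/day.

C ≈ 9.4 mm/day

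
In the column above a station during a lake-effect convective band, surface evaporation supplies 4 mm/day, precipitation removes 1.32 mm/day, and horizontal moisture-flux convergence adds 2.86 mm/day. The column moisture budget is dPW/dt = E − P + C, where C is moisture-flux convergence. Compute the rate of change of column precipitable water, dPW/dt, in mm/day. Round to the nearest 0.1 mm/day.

dPW/dt ≈ 5.5 mm/day

dPW/dt = E − P + C = 4 − 1.32 + (2.86) = 5.5 mm/day.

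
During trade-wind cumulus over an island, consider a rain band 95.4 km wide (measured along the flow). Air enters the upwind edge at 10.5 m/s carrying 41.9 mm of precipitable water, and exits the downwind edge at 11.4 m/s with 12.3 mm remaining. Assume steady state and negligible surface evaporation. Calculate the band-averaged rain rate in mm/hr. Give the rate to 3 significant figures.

R ≈ 11.3 mm/hr

Column moisture flux per unit crosswind length is F = V × PW.
Inflow: F_in = 10.5 × 41.9 = 439.95 mm·m/s
Outflow: F_out = 11.4 × 12.3 = 140.22 mm·m/s
Steady-state rate R = (F_in − F_out)/L = (439.95 − 140.22) / 95400 m = 3.142e-03 mm/s.
R = 3.142e-03 × 3600 = 11.3 mm/hr.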